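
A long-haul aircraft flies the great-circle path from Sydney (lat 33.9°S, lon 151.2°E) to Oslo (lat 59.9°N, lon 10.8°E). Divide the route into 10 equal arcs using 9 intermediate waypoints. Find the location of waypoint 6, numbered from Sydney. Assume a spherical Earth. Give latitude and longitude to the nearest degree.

≈ lat 41°N, lon 106°E

The haversine formula gives a central angle δ ≈ 2.504 rad (143.4°) between the endpoints.
Interpolate at f = 6/10 with slerp weights a = sin((1−f)δ)/sin δ ≈ 1.414, b = sin(fδ)/sin δ ≈ 1.675.
p = a·p₁ + b·p₂ ≈ (-0.203, 0.723, 0.660); φ = arcsin(p_z) ≈ 41.33°, λ = atan2(p_y, p_x) ≈ 105.71°.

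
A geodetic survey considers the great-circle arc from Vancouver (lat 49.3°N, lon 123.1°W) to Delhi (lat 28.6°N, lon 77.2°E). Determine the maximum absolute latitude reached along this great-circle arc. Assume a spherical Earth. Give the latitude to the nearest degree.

≈ 78°N

The great circle lies in the plane with unit normal n̂ = (p₁ × p₂)/|p₁ × p₂|.
Here n̂_z ≈ -0.202; the vertex latitude is φ_max = arccos|n̂_z| ≈ 78.4°.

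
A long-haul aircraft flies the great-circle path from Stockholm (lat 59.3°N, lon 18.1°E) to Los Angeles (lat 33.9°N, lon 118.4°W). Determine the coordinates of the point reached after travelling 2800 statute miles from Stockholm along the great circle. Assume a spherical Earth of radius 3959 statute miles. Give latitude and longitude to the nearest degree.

The haversine formula gives a central angle δ ≈ 1.398 rad (80.1°) between the endpoints. The total great-circle distance is δ·R ≈ 1.398 × 3959 ≈ 5534 mi, so the target fraction is f = 2800/5534 ≈ 0.506.
Interpolate at f ≈ 0.506 with slerp weights a = sin((1−f)δ)/sin δ ≈ 0.647, b = sin(fδ)/sin δ ≈ 0.660.
p = a·p₁ + b·p₂ ≈ (0.053, -0.379, 0.924); φ = arcsin(p_z) ≈ 67.49°, λ = atan2(p_y, p_x) ≈ -81.98°.

≈ lat 67°N, lon 82°W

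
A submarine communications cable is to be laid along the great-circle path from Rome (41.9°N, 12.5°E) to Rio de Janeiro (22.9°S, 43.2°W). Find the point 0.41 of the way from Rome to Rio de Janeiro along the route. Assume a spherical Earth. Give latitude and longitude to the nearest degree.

The haversine formula gives a central angle δ ≈ 1.444 rad (82.7°) between the endpoints.
Interpolate at f = 0.41 with slerp weights a = sin((1−f)δ)/sin δ ≈ 0.759, b = sin(fδ)/sin δ ≈ 0.563.
p = a·p₁ + b·p₂ ≈ (0.929, -0.233, 0.288); φ = arcsin(p_z) ≈ 16.72°, λ = atan2(p_y, p_x) ≈ -14.05°.

≈ 17°N, 14°W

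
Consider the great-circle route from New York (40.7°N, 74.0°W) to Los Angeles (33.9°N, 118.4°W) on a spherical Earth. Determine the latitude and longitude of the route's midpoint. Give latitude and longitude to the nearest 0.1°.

The haversine formula gives a central angle δ ≈ 0.621 rad (35.6°) between the endpoints.
Interpolate at f = 1/2 with slerp weights a = sin((1−f)δ)/sin δ ≈ 0.525, b = sin(fδ)/sin δ ≈ 0.525.
p = a·p₁ + b·p₂ ≈ (-0.098, -0.766, 0.635); φ = arcsin(p_z) ≈ 39.44°, λ = atan2(p_y, p_x) ≈ -97.26°.

≈ 39.4°N, 97.3°W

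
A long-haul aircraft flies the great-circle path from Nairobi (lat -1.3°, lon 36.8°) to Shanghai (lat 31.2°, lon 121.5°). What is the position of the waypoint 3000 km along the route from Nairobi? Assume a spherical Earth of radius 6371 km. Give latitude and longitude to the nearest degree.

≈ lat 12°, lon 60°

From cos δ = sin φ₁ sin φ₂ + cos φ₁ cos φ₂ cos Δλ, the central angle is δ ≈ 1.504 rad (86.1°). The total great-circle distance is δ·R ≈ 1.504 × 6371 ≈ 9579 km, so the target fraction is f = 3000/9579 ≈ 0.313.
Interpolate at f ≈ 0.313 with slerp weights a = sin((1−f)δ)/sin δ ≈ 0.861, b = sin(fδ)/sin δ ≈ 0.455.
p = a·p₁ + b·p₂ ≈ (0.486, 0.847, 0.216); φ = arcsin(p_z) ≈ 12.48°, λ = atan2(p_y, p_x) ≈ 60.17°.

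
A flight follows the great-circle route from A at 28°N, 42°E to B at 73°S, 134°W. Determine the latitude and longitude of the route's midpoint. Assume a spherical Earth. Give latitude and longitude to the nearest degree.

From cos δ = sin φ₁ sin φ₂ + cos φ₁ cos φ₂ cos Δλ, the central angle is δ ≈ 2.355 rad (134.9°).
Interpolate at f = 1/2 with slerp weights a = sin((1−f)δ)/sin δ ≈ 1.305, b = sin(fδ)/sin δ ≈ 1.305.
p = a·p₁ + b·p₂ ≈ (0.591, 0.497, -0.635); φ = arcsin(p_z) ≈ -39.45°, λ = atan2(p_y, p_x) ≈ 40.02°.

≈ 39°S, 40°E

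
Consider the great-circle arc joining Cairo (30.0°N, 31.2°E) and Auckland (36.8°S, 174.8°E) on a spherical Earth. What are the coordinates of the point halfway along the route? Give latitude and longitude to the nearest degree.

Write both endpoints as unit vectors p₁, p₂ with components (cos φ cos λ, cos φ sin λ, sin φ).
The central angle between the endpoints is δ = arccos(p₁·p₂) ≈ 2.602 rad (149.1°).
Interpolate at f = 1/2 with slerp weights a = sin((1−f)δ)/sin δ ≈ 1.874, b = sin(fδ)/sin δ ≈ 1.874.
p = a·p₁ + b·p₂ ≈ (-0.106, 0.977, -0.186); φ = arcsin(p_z) ≈ -10.70°, λ = atan2(p_y, p_x) ≈ 96.21°.

≈ (11°S, 96°E)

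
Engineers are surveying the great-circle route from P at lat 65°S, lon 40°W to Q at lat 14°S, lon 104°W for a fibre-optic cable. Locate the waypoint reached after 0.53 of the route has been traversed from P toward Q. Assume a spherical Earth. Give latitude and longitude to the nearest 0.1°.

From cos δ = sin φ₁ sin φ₂ + cos φ₁ cos φ₂ cos Δλ, the central angle is δ ≈ 1.160 rad (66.5°).
Interpolate at f = 0.53 with slerp weights a = sin((1−f)δ)/sin δ ≈ 0.566, b = sin(fδ)/sin δ ≈ 0.629.
p = a·p₁ + b·p₂ ≈ (0.035, -0.746, -0.665); φ = arcsin(p_z) ≈ -41.68°, λ = atan2(p_y, p_x) ≈ -87.28°.

≈ lat 41.7°S, lon 87.3°W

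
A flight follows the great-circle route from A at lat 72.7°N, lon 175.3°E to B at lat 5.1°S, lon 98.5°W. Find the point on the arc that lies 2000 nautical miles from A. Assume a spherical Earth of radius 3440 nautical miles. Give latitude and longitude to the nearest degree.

Convert each endpoint to a unit vector on the sphere (x = cos φ cos λ, y = cos φ sin λ, z = sin φ).
The central angle between the endpoints is δ = arccos(p₁·p₂) ≈ 1.636 rad (93.7°). The total great-circle distance is δ·R ≈ 1.636 × 3440 ≈ 5628 nmi, so the target fraction is f = 2000/5628 ≈ 0.355.
Interpolate at f ≈ 0.355 with slerp weights a = sin((1−f)δ)/sin δ ≈ 0.872, b = sin(fδ)/sin δ ≈ 0.550.
p = a·p₁ + b·p₂ ≈ (-0.339, -0.521, 0.783); φ = arcsin(p_z) ≈ 51.56°, λ = atan2(p_y, p_x) ≈ -123.08°.

≈ lat 52°N, lon 123°W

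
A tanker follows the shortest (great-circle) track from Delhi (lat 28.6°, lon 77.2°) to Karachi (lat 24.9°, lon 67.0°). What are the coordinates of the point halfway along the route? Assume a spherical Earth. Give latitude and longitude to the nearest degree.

From cos δ = sin φ₁ sin φ₂ + cos φ₁ cos φ₂ cos Δλ, the central angle is δ ≈ 0.172 rad (9.8°).
Interpolate at f = 1/2 with slerp weights a = sin((1−f)δ)/sin δ ≈ 0.502, b = sin(fδ)/sin δ ≈ 0.502.
p = a·p₁ + b·p₂ ≈ (0.275, 0.849, 0.452); φ = arcsin(p_z) ≈ 26.84°, λ = atan2(p_y, p_x) ≈ 72.02°.

≈ lat 27°, lon 72°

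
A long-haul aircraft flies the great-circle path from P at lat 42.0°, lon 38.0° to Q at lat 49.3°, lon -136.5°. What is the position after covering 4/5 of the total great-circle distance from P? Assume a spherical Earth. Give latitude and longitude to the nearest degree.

The haversine formula gives a central angle δ ≈ 1.546 rad (88.6°) between the endpoints.
Interpolate at f = 4/5 with slerp weights a = sin((1−f)δ)/sin δ ≈ 0.304, b = sin(fδ)/sin δ ≈ 0.945.
p = a·p₁ + b·p₂ ≈ (-0.269, -0.285, 0.920); φ = arcsin(p_z) ≈ 66.94°, λ = atan2(p_y, p_x) ≈ -133.33°.

≈ lat 67°, lon -133°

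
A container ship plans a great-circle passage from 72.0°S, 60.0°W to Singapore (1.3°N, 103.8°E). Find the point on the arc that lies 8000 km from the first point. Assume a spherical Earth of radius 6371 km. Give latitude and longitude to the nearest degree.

Convert each endpoint to a unit vector on the sphere (x = cos φ cos λ, y = cos φ sin λ, z = sin φ).
The central angle between the endpoints is δ = arccos(p₁·p₂) ≈ 1.895 rad (108.6°). The total great-circle distance is δ·R ≈ 1.895 × 6371 ≈ 12071 km, so the target fraction is f = 8000/12071 ≈ 0.663.
Interpolate at f ≈ 0.663 with slerp weights a = sin((1−f)δ)/sin δ ≈ 0.629, b = sin(fδ)/sin δ ≈ 1.003.
p = a·p₁ + b·p₂ ≈ (-0.142, 0.805, -0.576); φ = arcsin(p_z) ≈ -35.14°, λ = atan2(p_y, p_x) ≈ 100.00°.

≈ 35°S, 100°E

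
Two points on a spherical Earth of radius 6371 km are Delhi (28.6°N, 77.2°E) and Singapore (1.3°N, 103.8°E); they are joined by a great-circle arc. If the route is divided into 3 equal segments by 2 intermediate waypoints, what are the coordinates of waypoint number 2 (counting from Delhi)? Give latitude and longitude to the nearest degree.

≈ (11°N, 96°E)

The haversine formula gives a central angle δ ≈ 0.651 rad (37.3°) between the endpoints.
Interpolate at f = 2/3 with slerp weights a = sin((1−f)δ)/sin δ ≈ 0.355, b = sin(fδ)/sin δ ≈ 0.694.
p = a·p₁ + b·p₂ ≈ (-0.096, 0.978, 0.186); φ = arcsin(p_z) ≈ 10.71°, λ = atan2(p_y, p_x) ≈ 95.63°.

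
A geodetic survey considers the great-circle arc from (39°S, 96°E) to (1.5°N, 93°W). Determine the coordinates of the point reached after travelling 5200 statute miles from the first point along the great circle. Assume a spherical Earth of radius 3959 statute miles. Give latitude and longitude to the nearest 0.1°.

≈ (62.6°S, 115.9°W)

From cos δ = sin φ₁ sin φ₂ + cos φ₁ cos φ₂ cos Δλ, the central angle is δ ≈ 2.472 rad (141.6°). The total great-circle distance is δ·R ≈ 2.472 × 3959 ≈ 9785 mi, so the target fraction is f = 5200/9785 ≈ 0.531.
Interpolate at f ≈ 0.531 with slerp weights a = sin((1−f)δ)/sin δ ≈ 1.475, b = sin(fδ)/sin δ ≈ 1.557.
p = a·p₁ + b·p₂ ≈ (-0.201, -0.415, -0.888); φ = arcsin(p_z) ≈ -62.56°, λ = atan2(p_y, p_x) ≈ -115.90°.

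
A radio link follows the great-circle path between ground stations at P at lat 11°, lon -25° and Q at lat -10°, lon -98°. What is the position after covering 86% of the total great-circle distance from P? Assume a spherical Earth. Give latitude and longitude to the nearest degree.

Write both endpoints as unit vectors p₁, p₂ with components (cos φ cos λ, cos φ sin λ, sin φ).
The central angle between the endpoints is δ = arccos(p₁·p₂) ≈ 1.319 rad (75.6°).
Interpolate at f = 0.86 with slerp weights a = sin((1−f)δ)/sin δ ≈ 0.190, b = sin(fδ)/sin δ ≈ 0.936.
p = a·p₁ + b·p₂ ≈ (0.040, -0.991, -0.126); φ = arcsin(p_z) ≈ -7.26°, λ = atan2(p_y, p_x) ≈ -87.67°.

≈ lat -7°, lon -88°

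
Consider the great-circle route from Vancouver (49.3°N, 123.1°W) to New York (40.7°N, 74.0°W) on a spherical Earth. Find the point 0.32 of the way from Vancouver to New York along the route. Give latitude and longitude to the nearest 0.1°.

Write both endpoints as unit vectors p₁, p₂ with components (cos φ cos λ, cos φ sin λ, sin φ).
The central angle between the endpoints is δ = arccos(p₁·p₂) ≈ 0.613 rad (35.1°).
Interpolate at f = 0.32 with slerp weights a = sin((1−f)δ)/sin δ ≈ 0.704, b = sin(fδ)/sin δ ≈ 0.339.
p = a·p₁ + b·p₂ ≈ (-0.180, -0.631, 0.754); φ = arcsin(p_z) ≈ 48.97°, λ = atan2(p_y, p_x) ≈ -105.90°.

≈ 49.0°N, 105.9°W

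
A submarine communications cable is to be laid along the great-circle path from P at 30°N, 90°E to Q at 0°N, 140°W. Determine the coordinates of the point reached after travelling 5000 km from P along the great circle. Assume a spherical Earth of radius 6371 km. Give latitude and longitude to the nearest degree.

Write both endpoints as unit vectors p₁, p₂ with components (cos φ cos λ, cos φ sin λ, sin φ).
The central angle between the endpoints is δ = arccos(p₁·p₂) ≈ 2.161 rad (123.8°). The total great-circle distance is δ·R ≈ 2.161 × 6371 ≈ 13769 km, so the target fraction is f = 5000/13769 ≈ 0.363.
Interpolate at f ≈ 0.363 with slerp weights a = sin((1−f)δ)/sin δ ≈ 1.181, b = sin(fδ)/sin δ ≈ 0.851.
p = a·p₁ + b·p₂ ≈ (-0.652, 0.476, 0.591); φ = arcsin(p_z) ≈ 36.20°, λ = atan2(p_y, p_x) ≈ 143.85°.

≈ 36°N, 144°E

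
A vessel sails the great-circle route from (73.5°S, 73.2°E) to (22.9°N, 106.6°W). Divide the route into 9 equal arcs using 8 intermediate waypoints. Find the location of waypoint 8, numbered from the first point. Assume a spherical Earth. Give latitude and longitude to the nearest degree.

Write both endpoints as unit vectors p₁, p₂ with components (cos φ cos λ, cos φ sin λ, sin φ).
The central angle between the endpoints is δ = arccos(p₁·p₂) ≈ 2.258 rad (129.4°).
Interpolate at f = 8/9 with slerp weights a = sin((1−f)δ)/sin δ ≈ 0.321, b = sin(fδ)/sin δ ≈ 1.173.
p = a·p₁ + b·p₂ ≈ (-0.282, -0.948, 0.148); φ = arcsin(p_z) ≈ 8.52°, λ = atan2(p_y, p_x) ≈ -106.58°.

≈ (9°N, 107°W)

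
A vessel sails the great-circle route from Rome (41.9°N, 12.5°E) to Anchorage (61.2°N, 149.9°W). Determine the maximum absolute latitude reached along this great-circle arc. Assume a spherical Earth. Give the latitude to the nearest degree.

≈ 84°N

The great circle lies in the plane with unit normal n̂ = (p₁ × p₂)/|p₁ × p₂|.
Here n̂_z ≈ -0.112; the vertex latitude is φ_max = arccos|n̂_z| ≈ 83.6°.
Check via Clairaut: cos φ_max = |cos φ₁| · sin C = cos(41.9°)·sin(8.6°) ≈ 0.112, again giving ≈ 83.6°.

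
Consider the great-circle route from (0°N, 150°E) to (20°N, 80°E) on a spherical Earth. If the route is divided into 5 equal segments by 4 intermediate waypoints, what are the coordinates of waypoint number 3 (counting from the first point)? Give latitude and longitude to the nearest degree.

Convert each endpoint to a unit vector on the sphere (x = cos φ cos λ, y = cos φ sin λ, z = sin φ).
The central angle between the endpoints is δ = arccos(p₁·p₂) ≈ 1.244 rad (71.3°).
Interpolate at f = 3/5 with slerp weights a = sin((1−f)δ)/sin δ ≈ 0.504, b = sin(fδ)/sin δ ≈ 0.717.
p = a·p₁ + b·p₂ ≈ (-0.319, 0.915, 0.245); φ = arcsin(p_z) ≈ 14.19°, λ = atan2(p_y, p_x) ≈ 109.24°.

≈ (14°N, 109°E)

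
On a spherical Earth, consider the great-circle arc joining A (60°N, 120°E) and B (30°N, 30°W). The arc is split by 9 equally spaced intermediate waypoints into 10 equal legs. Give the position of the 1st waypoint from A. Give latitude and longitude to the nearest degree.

≈ (68°N, 110°E)

From cos δ = sin φ₁ sin φ₂ + cos φ₁ cos φ₂ cos Δλ, the central angle is δ ≈ 1.513 rad (86.7°).
Interpolate at f = 1/10 with slerp weights a = sin((1−f)δ)/sin δ ≈ 0.980, b = sin(fδ)/sin δ ≈ 0.151.
p = a·p₁ + b·p₂ ≈ (-0.132, 0.359, 0.924); φ = arcsin(p_z) ≈ 67.52°, λ = atan2(p_y, p_x) ≈ 110.16°.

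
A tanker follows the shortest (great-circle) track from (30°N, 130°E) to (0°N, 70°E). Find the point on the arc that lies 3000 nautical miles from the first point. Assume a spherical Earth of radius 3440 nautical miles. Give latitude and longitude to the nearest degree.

Write both endpoints as unit vectors p₁, p₂ with components (cos φ cos λ, cos φ sin λ, sin φ).
The central angle between the endpoints is δ = arccos(p₁·p₂) ≈ 1.123 rad (64.3°). The total great-circle distance is δ·R ≈ 1.123 × 3440 ≈ 3863 nmi, so the target fraction is f = 3000/3863 ≈ 0.777.
Interpolate at f ≈ 0.777 with slerp weights a = sin((1−f)δ)/sin δ ≈ 0.275, b = sin(fδ)/sin δ ≈ 0.849.
p = a·p₁ + b·p₂ ≈ (0.137, 0.981, 0.138); φ = arcsin(p_z) ≈ 7.91°, λ = atan2(p_y, p_x) ≈ 82.04°.

≈ (8°N, 82°E)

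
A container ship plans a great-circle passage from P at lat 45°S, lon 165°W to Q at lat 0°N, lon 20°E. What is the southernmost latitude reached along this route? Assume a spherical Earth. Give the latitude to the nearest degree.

≈ 85°S

The great circle lies in the plane with unit normal n̂ = (p₁ × p₂)/|p₁ × p₂|.
Here n̂_z ≈ -0.087; the vertex latitude is φ_max = arccos|n̂_z| ≈ 85.0°.
Check via Clairaut: cos φ_max = |cos φ₁| · sin C = cos(45.0°)·sin(172.9°) ≈ 0.087, again giving ≈ 85.0°.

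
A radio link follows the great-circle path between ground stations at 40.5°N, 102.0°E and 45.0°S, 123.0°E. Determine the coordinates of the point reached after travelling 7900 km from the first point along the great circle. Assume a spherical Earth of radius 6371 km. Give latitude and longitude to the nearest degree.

≈ 29°S, 118°E

From cos δ = sin φ₁ sin φ₂ + cos φ₁ cos φ₂ cos Δλ, the central angle is δ ≈ 1.528 rad (87.6°). The total great-circle distance is δ·R ≈ 1.528 × 6371 ≈ 9735 km, so the target fraction is f = 7900/9735 ≈ 0.811.
Interpolate at f ≈ 0.811 with slerp weights a = sin((1−f)δ)/sin δ ≈ 0.284, b = sin(fδ)/sin δ ≈ 0.947.
p = a·p₁ + b·p₂ ≈ (-0.410, 0.773, -0.485); φ = arcsin(p_z) ≈ -28.99°, λ = atan2(p_y, p_x) ≈ 117.92°.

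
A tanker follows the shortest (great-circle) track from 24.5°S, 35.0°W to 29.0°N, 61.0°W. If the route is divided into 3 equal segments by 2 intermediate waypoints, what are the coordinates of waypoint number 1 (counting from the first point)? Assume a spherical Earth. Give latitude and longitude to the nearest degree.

The haversine formula gives a central angle δ ≈ 1.031 rad (59.1°) between the endpoints.
Interpolate at f = 1/3 with slerp weights a = sin((1−f)δ)/sin δ ≈ 0.740, b = sin(fδ)/sin δ ≈ 0.393.
p = a·p₁ + b·p₂ ≈ (0.718, -0.686, -0.116); φ = arcsin(p_z) ≈ -6.68°, λ = atan2(p_y, p_x) ≈ -43.72°.

≈ 7°S, 44°W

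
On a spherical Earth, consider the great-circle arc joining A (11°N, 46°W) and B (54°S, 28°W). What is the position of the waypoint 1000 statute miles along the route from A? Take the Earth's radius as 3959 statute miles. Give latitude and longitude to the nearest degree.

≈ (3°S, 43°W)

The haversine formula gives a central angle δ ≈ 1.165 rad (66.8°) between the endpoints. The total great-circle distance is δ·R ≈ 1.165 × 3959 ≈ 4614 mi, so the target fraction is f = 1000/4614 ≈ 0.217.
Interpolate at f ≈ 0.217 with slerp weights a = sin((1−f)δ)/sin δ ≈ 0.861, b = sin(fδ)/sin δ ≈ 0.272.
p = a·p₁ + b·p₂ ≈ (0.728, -0.683, -0.056); φ = arcsin(p_z) ≈ -3.19°, λ = atan2(p_y, p_x) ≈ -43.16°.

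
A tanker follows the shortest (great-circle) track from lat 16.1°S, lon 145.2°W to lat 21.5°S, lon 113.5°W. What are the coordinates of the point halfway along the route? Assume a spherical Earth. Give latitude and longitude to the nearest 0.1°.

≈ lat 19.5°S, lon 129.6°W

Write both endpoints as unit vectors p₁, p₂ with components (cos φ cos λ, cos φ sin λ, sin φ).
The central angle between the endpoints is δ = arccos(p₁·p₂) ≈ 0.531 rad (30.4°).
Interpolate at f = 1/2 with slerp weights a = sin((1−f)δ)/sin δ ≈ 0.518, b = sin(fδ)/sin δ ≈ 0.518.
p = a·p₁ + b·p₂ ≈ (-0.601, -0.726, -0.334); φ = arcsin(p_z) ≈ -19.49°, λ = atan2(p_y, p_x) ≈ -129.61°.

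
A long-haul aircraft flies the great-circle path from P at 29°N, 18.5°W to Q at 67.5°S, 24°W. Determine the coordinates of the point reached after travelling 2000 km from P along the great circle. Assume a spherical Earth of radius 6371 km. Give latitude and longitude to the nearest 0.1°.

From cos δ = sin φ₁ sin φ₂ + cos φ₁ cos φ₂ cos Δλ, the central angle is δ ≈ 1.686 rad (96.6°). The total great-circle distance is δ·R ≈ 1.686 × 6371 ≈ 10740 km, so the target fraction is f = 2000/10740 ≈ 0.186.
Interpolate at f ≈ 0.186 with slerp weights a = sin((1−f)δ)/sin δ ≈ 0.987, b = sin(fδ)/sin δ ≈ 0.311.
p = a·p₁ + b·p₂ ≈ (0.927, -0.322, 0.191); φ = arcsin(p_z) ≈ 11.02°, λ = atan2(p_y, p_x) ≈ -19.17°.

≈ 11.0°N, 19.2°W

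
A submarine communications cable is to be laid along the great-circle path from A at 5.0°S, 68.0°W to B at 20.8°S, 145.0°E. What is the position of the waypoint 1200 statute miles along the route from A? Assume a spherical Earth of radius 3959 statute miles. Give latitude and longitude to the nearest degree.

The haversine formula gives a central angle δ ≈ 2.419 rad (138.6°) between the endpoints. The total great-circle distance is δ·R ≈ 2.419 × 3959 ≈ 9577 mi, so the target fraction is f = 1200/9577 ≈ 0.125.
Interpolate at f ≈ 0.125 with slerp weights a = sin((1−f)δ)/sin δ ≈ 1.293, b = sin(fδ)/sin δ ≈ 0.451.
p = a·p₁ + b·p₂ ≈ (0.137, -0.952, -0.273); φ = arcsin(p_z) ≈ -15.84°, λ = atan2(p_y, p_x) ≈ -81.82°.

≈ 16°S, 82°W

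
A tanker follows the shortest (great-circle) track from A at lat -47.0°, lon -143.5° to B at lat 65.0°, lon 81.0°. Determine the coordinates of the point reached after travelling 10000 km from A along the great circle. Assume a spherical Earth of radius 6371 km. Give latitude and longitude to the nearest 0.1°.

From cos δ = sin φ₁ sin φ₂ + cos φ₁ cos φ₂ cos Δλ, the central angle is δ ≈ 2.623 rad (150.3°). The total great-circle distance is δ·R ≈ 2.623 × 6371 ≈ 16710 km, so the target fraction is f = 10000/16710 ≈ 0.598.
Interpolate at f ≈ 0.598 with slerp weights a = sin((1−f)δ)/sin δ ≈ 1.753, b = sin(fδ)/sin δ ≈ 2.017.
p = a·p₁ + b·p₂ ≈ (-0.827, 0.131, 0.546); φ = arcsin(p_z) ≈ 33.10°, λ = atan2(p_y, p_x) ≈ 171.01°.

≈ lat 33.1°, lon 171.0°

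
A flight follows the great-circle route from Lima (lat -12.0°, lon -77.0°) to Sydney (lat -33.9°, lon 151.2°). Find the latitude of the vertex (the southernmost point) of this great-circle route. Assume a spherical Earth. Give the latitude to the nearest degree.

≈ -48°

The great circle lies in the plane with unit normal n̂ = (p₁ × p₂)/|p₁ × p₂|.
Here n̂_z ≈ -0.669; the vertex latitude is φ_max = arccos|n̂_z| ≈ 48.0°.
Check via Clairaut: cos φ_max = |cos φ₁| · sin C = cos(12.0°)·sin(136.9°) ≈ 0.669, again giving ≈ 48.0°.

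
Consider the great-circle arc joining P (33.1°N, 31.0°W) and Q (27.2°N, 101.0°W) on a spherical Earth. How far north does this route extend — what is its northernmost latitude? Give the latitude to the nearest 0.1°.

≈ 35.8°N

The great circle lies in the plane with unit normal n̂ = (p₁ × p₂)/|p₁ × p₂|.
Here n̂_z ≈ -0.811; the vertex latitude is φ_max = arccos|n̂_z| ≈ 35.8°.
Check via Clairaut: cos φ_max = |cos φ₁| · sin C = cos(33.1°)·sin(75.5°) ≈ 0.811, again giving ≈ 35.8°.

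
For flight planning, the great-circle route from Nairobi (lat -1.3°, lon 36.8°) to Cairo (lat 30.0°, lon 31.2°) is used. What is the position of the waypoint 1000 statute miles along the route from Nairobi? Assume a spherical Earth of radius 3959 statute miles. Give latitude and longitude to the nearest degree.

≈ lat 13°, lon 34°

Convert each endpoint to a unit vector on the sphere (x = cos φ cos λ, y = cos φ sin λ, z = sin φ).
The central angle between the endpoints is δ = arccos(p₁·p₂) ≈ 0.554 rad (31.8°). The total great-circle distance is δ·R ≈ 0.554 × 3959 ≈ 2194 mi, so the target fraction is f = 1000/2194 ≈ 0.456.
Interpolate at f ≈ 0.456 with slerp weights a = sin((1−f)δ)/sin δ ≈ 0.564, b = sin(fδ)/sin δ ≈ 0.475.
p = a·p₁ + b·p₂ ≈ (0.804, 0.551, 0.225); φ = arcsin(p_z) ≈ 12.98°, λ = atan2(p_y, p_x) ≈ 34.44°.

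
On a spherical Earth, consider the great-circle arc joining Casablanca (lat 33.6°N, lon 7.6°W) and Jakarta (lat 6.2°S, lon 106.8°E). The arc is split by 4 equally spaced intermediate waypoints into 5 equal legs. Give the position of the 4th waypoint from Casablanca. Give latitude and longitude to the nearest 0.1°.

Convert each endpoint to a unit vector on the sphere (x = cos φ cos λ, y = cos φ sin λ, z = sin φ).
The central angle between the endpoints is δ = arccos(p₁·p₂) ≈ 1.984 rad (113.7°).
Interpolate at f = 4/5 with slerp weights a = sin((1−f)δ)/sin δ ≈ 0.422, b = sin(fδ)/sin δ ≈ 1.092.
p = a·p₁ + b·p₂ ≈ (0.035, 0.993, 0.116); φ = arcsin(p_z) ≈ 6.64°, λ = atan2(p_y, p_x) ≈ 88.00°.

≈ lat 6.6°N, lon 88.0°E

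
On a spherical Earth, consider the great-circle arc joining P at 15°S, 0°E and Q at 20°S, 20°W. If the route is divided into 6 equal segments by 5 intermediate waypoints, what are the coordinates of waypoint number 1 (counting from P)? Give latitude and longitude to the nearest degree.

≈ 16°S, 3°W

Convert each endpoint to a unit vector on the sphere (x = cos φ cos λ, y = cos φ sin λ, z = sin φ).
The central angle between the endpoints is δ = arccos(p₁·p₂) ≈ 0.344 rad (19.7°).
Interpolate at f = 1/6 with slerp weights a = sin((1−f)δ)/sin δ ≈ 0.838, b = sin(fδ)/sin δ ≈ 0.170.
p = a·p₁ + b·p₂ ≈ (0.960, -0.055, -0.275); φ = arcsin(p_z) ≈ -15.97°, λ = atan2(p_y, p_x) ≈ -3.26°.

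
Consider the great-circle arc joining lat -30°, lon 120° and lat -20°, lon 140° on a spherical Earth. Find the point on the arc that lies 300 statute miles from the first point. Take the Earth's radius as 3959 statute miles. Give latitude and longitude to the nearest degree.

The haversine formula gives a central angle δ ≈ 0.360 rad (20.7°) between the endpoints. The total great-circle distance is δ·R ≈ 0.360 × 3959 ≈ 1427 mi, so the target fraction is f = 300/1427 ≈ 0.210.
Interpolate at f ≈ 0.210 with slerp weights a = sin((1−f)δ)/sin δ ≈ 0.796, b = sin(fδ)/sin δ ≈ 0.215.
p = a·p₁ + b·p₂ ≈ (-0.499, 0.727, -0.472); φ = arcsin(p_z) ≈ -28.14°, λ = atan2(p_y, p_x) ≈ 124.49°.

≈ lat -28°, lon 124°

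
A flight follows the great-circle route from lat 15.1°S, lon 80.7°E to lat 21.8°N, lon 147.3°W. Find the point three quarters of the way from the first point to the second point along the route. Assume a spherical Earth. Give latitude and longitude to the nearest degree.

From cos δ = sin φ₁ sin φ₂ + cos φ₁ cos φ₂ cos Δλ, the central angle is δ ≈ 2.341 rad (134.2°).
Interpolate at f = 3/4 with slerp weights a = sin((1−f)δ)/sin δ ≈ 0.770, b = sin(fδ)/sin δ ≈ 1.370.
p = a·p₁ + b·p₂ ≈ (-0.950, 0.047, 0.308); φ = arcsin(p_z) ≈ 17.95°, λ = atan2(p_y, p_x) ≈ 177.20°.

≈ lat 18°N, lon 177°E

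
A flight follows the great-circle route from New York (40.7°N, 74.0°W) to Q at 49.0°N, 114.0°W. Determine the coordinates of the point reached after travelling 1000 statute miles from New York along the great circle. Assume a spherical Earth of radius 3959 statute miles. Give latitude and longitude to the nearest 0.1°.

≈ 46.6°N, 92.3°W

Write both endpoints as unit vectors p₁, p₂ with components (cos φ cos λ, cos φ sin λ, sin φ).
The central angle between the endpoints is δ = arccos(p₁·p₂) ≈ 0.509 rad (29.2°). The total great-circle distance is δ·R ≈ 0.509 × 3959 ≈ 2016 mi, so the target fraction is f = 1000/2016 ≈ 0.496.
Interpolate at f ≈ 0.496 with slerp weights a = sin((1−f)δ)/sin δ ≈ 0.521, b = sin(fδ)/sin δ ≈ 0.513.
p = a·p₁ + b·p₂ ≈ (-0.028, -0.687, 0.726); φ = arcsin(p_z) ≈ 46.59°, λ = atan2(p_y, p_x) ≈ -92.34°.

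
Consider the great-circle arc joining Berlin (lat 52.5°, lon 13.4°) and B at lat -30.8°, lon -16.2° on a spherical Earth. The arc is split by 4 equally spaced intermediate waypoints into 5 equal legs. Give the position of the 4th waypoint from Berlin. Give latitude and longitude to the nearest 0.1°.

Convert each endpoint to a unit vector on the sphere (x = cos φ cos λ, y = cos φ sin λ, z = sin φ).
The central angle between the endpoints is δ = arccos(p₁·p₂) ≈ 1.522 rad (87.2°).
Interpolate at f = 4/5 with slerp weights a = sin((1−f)δ)/sin δ ≈ 0.300, b = sin(fδ)/sin δ ≈ 0.939.
p = a·p₁ + b·p₂ ≈ (0.953, -0.183, -0.243); φ = arcsin(p_z) ≈ -14.06°, λ = atan2(p_y, p_x) ≈ -10.86°.

≈ lat -14.1°, lon -10.9°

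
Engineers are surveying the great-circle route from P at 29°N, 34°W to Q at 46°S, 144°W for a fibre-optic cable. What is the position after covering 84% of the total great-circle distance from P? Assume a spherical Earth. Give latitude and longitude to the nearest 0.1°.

≈ 40.0°S, 118.1°W

Convert each endpoint to a unit vector on the sphere (x = cos φ cos λ, y = cos φ sin λ, z = sin φ).
The central angle between the endpoints is δ = arccos(p₁·p₂) ≈ 2.161 rad (123.8°).
Interpolate at f = 0.84 with slerp weights a = sin((1−f)δ)/sin δ ≈ 0.408, b = sin(fδ)/sin δ ≈ 1.168.
p = a·p₁ + b·p₂ ≈ (-0.361, -0.676, -0.642); φ = arcsin(p_z) ≈ -39.96°, λ = atan2(p_y, p_x) ≈ -118.06°.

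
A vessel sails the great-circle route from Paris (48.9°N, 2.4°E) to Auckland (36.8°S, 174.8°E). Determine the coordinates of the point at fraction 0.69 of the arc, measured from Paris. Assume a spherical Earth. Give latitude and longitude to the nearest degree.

Write both endpoints as unit vectors p₁, p₂ with components (cos φ cos λ, cos φ sin λ, sin φ).
The central angle between the endpoints is δ = arccos(p₁·p₂) ≈ 2.909 rad (166.7°).
Interpolate at f = 0.69 with slerp weights a = sin((1−f)δ)/sin δ ≈ 3.409, b = sin(fδ)/sin δ ≈ 3.938.
p = a·p₁ + b·p₂ ≈ (-0.901, 0.380, 0.210); φ = arcsin(p_z) ≈ 12.13°, λ = atan2(p_y, p_x) ≈ 157.15°.

≈ (12°N, 157°E)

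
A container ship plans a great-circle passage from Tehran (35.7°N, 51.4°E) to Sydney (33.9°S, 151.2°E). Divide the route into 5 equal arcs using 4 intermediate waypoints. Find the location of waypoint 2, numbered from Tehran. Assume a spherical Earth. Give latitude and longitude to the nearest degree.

≈ 9°N, 93°E

The haversine formula gives a central angle δ ≈ 2.027 rad (116.1°) between the endpoints.
Interpolate at f = 2/5 with slerp weights a = sin((1−f)δ)/sin δ ≈ 1.044, b = sin(fδ)/sin δ ≈ 0.807.
p = a·p₁ + b·p₂ ≈ (-0.058, 0.986, 0.159); φ = arcsin(p_z) ≈ 9.16°, λ = atan2(p_y, p_x) ≈ 93.37°.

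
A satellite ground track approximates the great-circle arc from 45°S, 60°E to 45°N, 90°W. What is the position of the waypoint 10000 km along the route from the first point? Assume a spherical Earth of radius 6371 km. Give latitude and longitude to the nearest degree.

≈ 8°N, 22°W

Convert each endpoint to a unit vector on the sphere (x = cos φ cos λ, y = cos φ sin λ, z = sin φ).
The central angle between the endpoints is δ = arccos(p₁·p₂) ≈ 2.773 rad (158.9°). The total great-circle distance is δ·R ≈ 2.773 × 6371 ≈ 17670 km, so the target fraction is f = 10000/17670 ≈ 0.566.
Interpolate at f ≈ 0.566 with slerp weights a = sin((1−f)δ)/sin δ ≈ 2.594, b = sin(fδ)/sin δ ≈ 2.779.
p = a·p₁ + b·p₂ ≈ (0.917, -0.377, 0.131); φ = arcsin(p_z) ≈ 7.52°, λ = atan2(p_y, p_x) ≈ -22.32°.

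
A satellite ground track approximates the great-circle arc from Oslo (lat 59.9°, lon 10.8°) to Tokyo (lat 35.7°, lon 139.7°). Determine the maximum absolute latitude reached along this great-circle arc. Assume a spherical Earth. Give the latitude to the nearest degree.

The great circle lies in the plane with unit normal n̂ = (p₁ × p₂)/|p₁ × p₂|.
Here n̂_z ≈ +0.327; the vertex latitude is φ_max = arccos|n̂_z| ≈ 70.9°.

≈ 71°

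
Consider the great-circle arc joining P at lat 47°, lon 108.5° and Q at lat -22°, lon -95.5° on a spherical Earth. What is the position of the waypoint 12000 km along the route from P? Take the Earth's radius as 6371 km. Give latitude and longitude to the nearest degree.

Write both endpoints as unit vectors p₁, p₂ with components (cos φ cos λ, cos φ sin λ, sin φ).
The central angle between the endpoints is δ = arccos(p₁·p₂) ≈ 2.590 rad (148.4°). The total great-circle distance is δ·R ≈ 2.590 × 6371 ≈ 16500 km, so the target fraction is f = 12000/16500 ≈ 0.727.
Interpolate at f ≈ 0.727 with slerp weights a = sin((1−f)δ)/sin δ ≈ 1.238, b = sin(fδ)/sin δ ≈ 1.815.
p = a·p₁ + b·p₂ ≈ (-0.429, -0.875, 0.226); φ = arcsin(p_z) ≈ 13.04°, λ = atan2(p_y, p_x) ≈ -116.15°.

≈ lat 13°, lon -116°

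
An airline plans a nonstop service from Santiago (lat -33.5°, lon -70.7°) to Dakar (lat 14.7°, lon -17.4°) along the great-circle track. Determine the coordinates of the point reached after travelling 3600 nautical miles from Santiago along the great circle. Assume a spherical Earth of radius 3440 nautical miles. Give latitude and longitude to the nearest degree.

≈ lat 8°, lon -25°

From cos δ = sin φ₁ sin φ₂ + cos φ₁ cos φ₂ cos Δλ, the central angle is δ ≈ 1.222 rad (70.0°). The total great-circle distance is δ·R ≈ 1.222 × 3440 ≈ 4203 nmi, so the target fraction is f = 3600/4203 ≈ 0.857.
Interpolate at f ≈ 0.857 with slerp weights a = sin((1−f)δ)/sin δ ≈ 0.186, b = sin(fδ)/sin δ ≈ 0.921.
p = a·p₁ + b·p₂ ≈ (0.901, -0.413, 0.131); φ = arcsin(p_z) ≈ 7.55°, λ = atan2(p_y, p_x) ≈ -24.59°.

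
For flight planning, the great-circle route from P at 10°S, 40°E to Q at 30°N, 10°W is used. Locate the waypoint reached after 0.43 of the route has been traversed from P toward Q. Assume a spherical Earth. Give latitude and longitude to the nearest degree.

Write both endpoints as unit vectors p₁, p₂ with components (cos φ cos λ, cos φ sin λ, sin φ).
The central angle between the endpoints is δ = arccos(p₁·p₂) ≈ 1.091 rad (62.5°).
Interpolate at f = 0.43 with slerp weights a = sin((1−f)δ)/sin δ ≈ 0.657, b = sin(fδ)/sin δ ≈ 0.510.
p = a·p₁ + b·p₂ ≈ (0.930, 0.339, 0.141); φ = arcsin(p_z) ≈ 8.09°, λ = atan2(p_y, p_x) ≈ 20.03°.

≈ 8°N, 20°E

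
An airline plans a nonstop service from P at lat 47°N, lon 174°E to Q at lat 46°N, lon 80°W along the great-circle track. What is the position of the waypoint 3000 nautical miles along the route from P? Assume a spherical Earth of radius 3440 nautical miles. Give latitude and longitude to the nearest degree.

Convert each endpoint to a unit vector on the sphere (x = cos φ cos λ, y = cos φ sin λ, z = sin φ).
The central angle between the endpoints is δ = arccos(p₁·p₂) ≈ 1.164 rad (66.7°). The total great-circle distance is δ·R ≈ 1.164 × 3440 ≈ 4005 nmi, so the target fraction is f = 3000/4005 ≈ 0.749.
Interpolate at f ≈ 0.749 with slerp weights a = sin((1−f)δ)/sin δ ≈ 0.314, b = sin(fδ)/sin δ ≈ 0.834.
p = a·p₁ + b·p₂ ≈ (-0.112, -0.548, 0.829); φ = arcsin(p_z) ≈ 55.99°, λ = atan2(p_y, p_x) ≈ -101.56°.

≈ lat 56°N, lon 102°W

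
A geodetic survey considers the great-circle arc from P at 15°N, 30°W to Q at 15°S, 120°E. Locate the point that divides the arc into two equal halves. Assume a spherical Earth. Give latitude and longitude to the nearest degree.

≈ 0°N, 45°E

Write both endpoints as unit vectors p₁, p₂ with components (cos φ cos λ, cos φ sin λ, sin φ).
The central angle between the endpoints is δ = arccos(p₁·p₂) ≈ 2.636 rad (151.0°).
Interpolate at f = 1/2 with slerp weights a = sin((1−f)δ)/sin δ ≈ 2.000, b = sin(fδ)/sin δ ≈ 2.000.
p = a·p₁ + b·p₂ ≈ (0.707, 0.707, 0.000); φ = arcsin(p_z) ≈ 0.00°, λ = atan2(p_y, p_x) ≈ 45.00°.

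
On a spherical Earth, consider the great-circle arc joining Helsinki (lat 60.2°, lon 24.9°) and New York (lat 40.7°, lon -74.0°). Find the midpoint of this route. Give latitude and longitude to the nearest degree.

Convert each endpoint to a unit vector on the sphere (x = cos φ cos λ, y = cos φ sin λ, z = sin φ).
The central angle between the endpoints is δ = arccos(p₁·p₂) ≈ 1.038 rad (59.5°).
Interpolate at f = 1/2 with slerp weights a = sin((1−f)δ)/sin δ ≈ 0.576, b = sin(fδ)/sin δ ≈ 0.576.
p = a·p₁ + b·p₂ ≈ (0.380, -0.299, 0.875); φ = arcsin(p_z) ≈ 61.08°, λ = atan2(p_y, p_x) ≈ -38.22°.

≈ lat 61°, lon -38°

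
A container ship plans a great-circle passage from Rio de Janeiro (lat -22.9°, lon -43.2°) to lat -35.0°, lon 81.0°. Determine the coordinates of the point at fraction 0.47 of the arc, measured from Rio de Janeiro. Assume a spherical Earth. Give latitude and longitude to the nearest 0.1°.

≈ lat -48.9°, lon 8.0°

Write both endpoints as unit vectors p₁, p₂ with components (cos φ cos λ, cos φ sin λ, sin φ).
The central angle between the endpoints is δ = arccos(p₁·p₂) ≈ 1.773 rad (101.6°).
Interpolate at f = 0.47 with slerp weights a = sin((1−f)δ)/sin δ ≈ 0.824, b = sin(fδ)/sin δ ≈ 0.756.
p = a·p₁ + b·p₂ ≈ (0.650, 0.092, -0.754); φ = arcsin(p_z) ≈ -48.95°, λ = atan2(p_y, p_x) ≈ 8.02°.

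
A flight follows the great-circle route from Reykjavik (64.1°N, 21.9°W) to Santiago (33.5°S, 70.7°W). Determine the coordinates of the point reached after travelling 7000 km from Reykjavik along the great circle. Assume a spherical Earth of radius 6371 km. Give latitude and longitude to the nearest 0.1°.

From cos δ = sin φ₁ sin φ₂ + cos φ₁ cos φ₂ cos Δλ, the central angle is δ ≈ 1.830 rad (104.9°). The total great-circle distance is δ·R ≈ 1.830 × 6371 ≈ 11661 km, so the target fraction is f = 7000/11661 ≈ 0.600.
Interpolate at f ≈ 0.600 with slerp weights a = sin((1−f)δ)/sin δ ≈ 0.691, b = sin(fδ)/sin δ ≈ 0.921.
p = a·p₁ + b·p₂ ≈ (0.534, -0.838, 0.113); φ = arcsin(p_z) ≈ 6.50°, λ = atan2(p_y, p_x) ≈ -57.48°.

≈ 6.5°N, 57.5°W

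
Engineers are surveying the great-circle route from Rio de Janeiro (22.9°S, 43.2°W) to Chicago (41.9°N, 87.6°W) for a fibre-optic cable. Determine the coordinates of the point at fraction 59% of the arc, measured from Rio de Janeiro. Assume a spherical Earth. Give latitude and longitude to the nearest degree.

≈ 16°N, 67°W

Write both endpoints as unit vectors p₁, p₂ with components (cos φ cos λ, cos φ sin λ, sin φ).
The central angle between the endpoints is δ = arccos(p₁·p₂) ≈ 1.339 rad (76.7°).
Interpolate at f = 0.59 with slerp weights a = sin((1−f)δ)/sin δ ≈ 0.536, b = sin(fδ)/sin δ ≈ 0.730.
p = a·p₁ + b·p₂ ≈ (0.383, -0.881, 0.279); φ = arcsin(p_z) ≈ 16.19°, λ = atan2(p_y, p_x) ≈ -66.51°.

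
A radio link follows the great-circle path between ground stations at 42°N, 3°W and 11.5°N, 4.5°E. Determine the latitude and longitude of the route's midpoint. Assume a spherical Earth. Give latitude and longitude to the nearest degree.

≈ 27°N, 1°E

Write both endpoints as unit vectors p₁, p₂ with components (cos φ cos λ, cos φ sin λ, sin φ).
The central angle between the endpoints is δ = arccos(p₁·p₂) ≈ 0.544 rad (31.2°).
Interpolate at f = 1/2 with slerp weights a = sin((1−f)δ)/sin δ ≈ 0.519, b = sin(fδ)/sin δ ≈ 0.519.
p = a·p₁ + b·p₂ ≈ (0.892, 0.020, 0.451); φ = arcsin(p_z) ≈ 26.80°, λ = atan2(p_y, p_x) ≈ 1.27°.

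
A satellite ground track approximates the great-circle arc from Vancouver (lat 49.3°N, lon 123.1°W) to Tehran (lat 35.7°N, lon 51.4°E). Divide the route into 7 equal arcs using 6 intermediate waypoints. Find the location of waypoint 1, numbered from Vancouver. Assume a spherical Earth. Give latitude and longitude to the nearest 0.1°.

Convert each endpoint to a unit vector on the sphere (x = cos φ cos λ, y = cos φ sin λ, z = sin φ).
The central angle between the endpoints is δ = arccos(p₁·p₂) ≈ 1.656 rad (94.9°).
Interpolate at f = 1/7 with slerp weights a = sin((1−f)δ)/sin δ ≈ 0.992, b = sin(fδ)/sin δ ≈ 0.235.
p = a·p₁ + b·p₂ ≈ (-0.234, -0.393, 0.889); φ = arcsin(p_z) ≈ 62.79°, λ = atan2(p_y, p_x) ≈ -120.81°.

≈ lat 62.8°N, lon 120.8°W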